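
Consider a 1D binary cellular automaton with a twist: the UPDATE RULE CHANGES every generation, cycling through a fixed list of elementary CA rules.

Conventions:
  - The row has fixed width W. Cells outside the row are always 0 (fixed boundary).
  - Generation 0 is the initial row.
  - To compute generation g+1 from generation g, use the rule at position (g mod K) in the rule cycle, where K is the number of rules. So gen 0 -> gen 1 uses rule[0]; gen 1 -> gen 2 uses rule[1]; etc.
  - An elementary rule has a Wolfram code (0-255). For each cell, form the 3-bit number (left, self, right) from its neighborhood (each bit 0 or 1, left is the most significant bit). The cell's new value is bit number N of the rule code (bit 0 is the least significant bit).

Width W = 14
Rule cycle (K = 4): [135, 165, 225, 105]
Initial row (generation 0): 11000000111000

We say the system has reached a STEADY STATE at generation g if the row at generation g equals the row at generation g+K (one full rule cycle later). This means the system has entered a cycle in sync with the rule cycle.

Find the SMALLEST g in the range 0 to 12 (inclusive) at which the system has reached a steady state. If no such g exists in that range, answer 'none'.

Answer: none

Derivation:
Gen 0: 11000000111000
Gen 1 (rule 135): 00011111010011
Gen 2 (rule 165): 11001110110000
Gen 3 (rule 225): 01000111010111
Gen 4 (rule 105): 00010101101101
Gen 5 (rule 135): 11110100000001
Gen 6 (rule 165): 01101101111101
Gen 7 (rule 225): 00110110111110
Gen 8 (rule 105): 10111111100010
Gen 9 (rule 135): 10011111001110
Gen 10 (rule 165): 10001110000100
Gen 11 (rule 225): 00100110110001
Gen 12 (rule 105): 10000111110100
Gen 13 (rule 135): 10111011100101
Gen 14 (rule 165): 11010101000111
Gen 15 (rule 225): 01101010010011
Gen 16 (rule 105): 01110100000011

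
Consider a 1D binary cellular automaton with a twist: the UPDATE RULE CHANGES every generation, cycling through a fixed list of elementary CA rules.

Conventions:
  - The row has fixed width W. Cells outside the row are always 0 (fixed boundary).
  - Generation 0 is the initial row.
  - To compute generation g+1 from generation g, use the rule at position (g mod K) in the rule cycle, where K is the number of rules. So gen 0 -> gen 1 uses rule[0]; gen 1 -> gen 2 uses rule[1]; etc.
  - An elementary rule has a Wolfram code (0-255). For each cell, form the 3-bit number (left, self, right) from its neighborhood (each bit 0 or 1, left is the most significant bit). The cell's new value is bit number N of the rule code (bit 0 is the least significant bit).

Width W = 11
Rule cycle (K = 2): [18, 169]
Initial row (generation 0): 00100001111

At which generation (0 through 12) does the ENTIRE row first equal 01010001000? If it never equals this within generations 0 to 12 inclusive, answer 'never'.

Gen 0: 00100001111
Gen 1 (rule 18): 01010010000
Gen 2 (rule 169): 00100000111
Gen 3 (rule 18): 01010001000
Gen 4 (rule 169): 00100100011
Gen 5 (rule 18): 01011010100
Gen 6 (rule 169): 00110101001
Gen 7 (rule 18): 01000000110
Gen 8 (rule 169): 00011110100
Gen 9 (rule 18): 00100000010
Gen 10 (rule 169): 10001111000
Gen 11 (rule 18): 01010000100
Gen 12 (rule 169): 00100110001

Answer: 3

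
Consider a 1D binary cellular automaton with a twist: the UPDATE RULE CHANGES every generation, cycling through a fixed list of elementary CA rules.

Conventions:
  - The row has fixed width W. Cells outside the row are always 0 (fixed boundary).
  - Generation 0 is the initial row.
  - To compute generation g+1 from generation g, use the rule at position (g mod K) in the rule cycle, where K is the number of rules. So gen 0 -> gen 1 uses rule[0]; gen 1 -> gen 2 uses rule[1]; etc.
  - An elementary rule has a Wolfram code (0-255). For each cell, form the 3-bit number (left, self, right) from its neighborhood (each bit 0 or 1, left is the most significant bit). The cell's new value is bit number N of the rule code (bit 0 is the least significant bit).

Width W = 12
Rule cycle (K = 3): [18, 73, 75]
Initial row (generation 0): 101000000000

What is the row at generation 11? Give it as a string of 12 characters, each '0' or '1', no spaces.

Answer: 111111111000

Derivation:
Gen 0: 101000000000
Gen 1 (rule 18): 000100000000
Gen 2 (rule 73): 110001111111
Gen 3 (rule 75): 110111000001
Gen 4 (rule 18): 000000100010
Gen 5 (rule 73): 111110001000
Gen 6 (rule 75): 100010110011
Gen 7 (rule 18): 010100001100
Gen 8 (rule 73): 000001101101
Gen 9 (rule 75): 111111101100
Gen 10 (rule 18): 000000000010
Gen 11 (rule 73): 111111111000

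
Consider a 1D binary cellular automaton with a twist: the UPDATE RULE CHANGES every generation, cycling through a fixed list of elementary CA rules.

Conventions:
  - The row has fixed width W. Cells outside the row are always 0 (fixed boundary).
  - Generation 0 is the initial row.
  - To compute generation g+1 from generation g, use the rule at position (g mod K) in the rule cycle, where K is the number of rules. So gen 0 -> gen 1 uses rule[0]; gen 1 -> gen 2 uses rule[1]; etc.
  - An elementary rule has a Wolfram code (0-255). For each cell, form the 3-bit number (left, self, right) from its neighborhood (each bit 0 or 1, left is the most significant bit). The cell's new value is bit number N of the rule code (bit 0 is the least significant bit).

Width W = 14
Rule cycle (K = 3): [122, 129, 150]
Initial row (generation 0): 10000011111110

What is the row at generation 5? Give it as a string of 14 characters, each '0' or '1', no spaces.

Answer: 00000100000000

Derivation:
Gen 0: 10000011111110
Gen 1 (rule 122): 01000110000011
Gen 2 (rule 129): 00010000111000
Gen 3 (rule 150): 00111001010100
Gen 4 (rule 122): 01101110101010
Gen 5 (rule 129): 00000100000000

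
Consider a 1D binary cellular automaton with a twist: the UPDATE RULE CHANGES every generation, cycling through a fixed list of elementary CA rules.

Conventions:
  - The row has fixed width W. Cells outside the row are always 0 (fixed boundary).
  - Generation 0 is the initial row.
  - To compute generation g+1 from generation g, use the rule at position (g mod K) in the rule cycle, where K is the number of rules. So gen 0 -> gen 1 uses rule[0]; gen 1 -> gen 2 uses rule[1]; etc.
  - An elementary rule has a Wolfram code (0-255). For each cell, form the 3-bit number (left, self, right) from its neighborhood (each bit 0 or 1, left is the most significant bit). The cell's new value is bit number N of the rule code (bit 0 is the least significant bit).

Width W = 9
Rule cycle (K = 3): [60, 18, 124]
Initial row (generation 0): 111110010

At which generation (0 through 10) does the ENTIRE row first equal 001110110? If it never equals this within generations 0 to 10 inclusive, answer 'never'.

Gen 0: 111110010
Gen 1 (rule 60): 100001011
Gen 2 (rule 18): 010010000
Gen 3 (rule 124): 011011000
Gen 4 (rule 60): 010110100
Gen 5 (rule 18): 100000010
Gen 6 (rule 124): 110000011
Gen 7 (rule 60): 101000010
Gen 8 (rule 18): 000100101
Gen 9 (rule 124): 000110111
Gen 10 (rule 60): 000101100

Answer: never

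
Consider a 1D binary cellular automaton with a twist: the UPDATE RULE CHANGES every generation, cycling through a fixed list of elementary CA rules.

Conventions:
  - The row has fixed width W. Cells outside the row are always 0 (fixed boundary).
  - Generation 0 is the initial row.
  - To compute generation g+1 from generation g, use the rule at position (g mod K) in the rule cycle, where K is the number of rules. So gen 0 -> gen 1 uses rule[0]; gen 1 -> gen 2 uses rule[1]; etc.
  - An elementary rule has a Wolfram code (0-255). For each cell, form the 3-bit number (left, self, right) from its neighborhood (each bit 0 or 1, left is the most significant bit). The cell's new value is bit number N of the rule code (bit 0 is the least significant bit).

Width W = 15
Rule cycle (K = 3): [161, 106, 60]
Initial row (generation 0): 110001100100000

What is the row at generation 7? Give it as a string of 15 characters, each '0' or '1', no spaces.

Gen 0: 110001100100000
Gen 1 (rule 161): 000100000001111
Gen 2 (rule 106): 001000000011001
Gen 3 (rule 60): 001100000010101
Gen 4 (rule 161): 100001111001010
Gen 5 (rule 106): 000011001010100
Gen 6 (rule 60): 000010101111110
Gen 7 (rule 161): 111001010111100

Answer: 111001010111100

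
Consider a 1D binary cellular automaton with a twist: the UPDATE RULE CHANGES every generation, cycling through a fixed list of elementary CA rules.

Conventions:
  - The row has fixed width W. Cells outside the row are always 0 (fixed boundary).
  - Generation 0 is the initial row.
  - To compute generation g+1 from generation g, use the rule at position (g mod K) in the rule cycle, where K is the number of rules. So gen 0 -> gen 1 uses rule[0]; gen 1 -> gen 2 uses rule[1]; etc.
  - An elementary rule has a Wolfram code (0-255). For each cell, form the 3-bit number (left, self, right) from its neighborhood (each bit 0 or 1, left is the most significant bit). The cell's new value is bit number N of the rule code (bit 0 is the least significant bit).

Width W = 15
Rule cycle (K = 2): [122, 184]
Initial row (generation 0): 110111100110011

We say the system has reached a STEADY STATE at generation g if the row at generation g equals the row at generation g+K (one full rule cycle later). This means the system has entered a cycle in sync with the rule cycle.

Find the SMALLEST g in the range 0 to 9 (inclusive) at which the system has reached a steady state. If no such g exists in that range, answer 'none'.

Answer: 9

Derivation:
Gen 0: 110111100110011
Gen 1 (rule 122): 111100111111111
Gen 2 (rule 184): 111010111111110
Gen 3 (rule 122): 101101100000011
Gen 4 (rule 184): 011011010000010
Gen 5 (rule 122): 111111101000101
Gen 6 (rule 184): 111111010100010
Gen 7 (rule 122): 100001101010101
Gen 8 (rule 184): 010001010101010
Gen 9 (rule 122): 101010101010101
Gen 10 (rule 184): 010101010101010
Gen 11 (rule 122): 101010101010101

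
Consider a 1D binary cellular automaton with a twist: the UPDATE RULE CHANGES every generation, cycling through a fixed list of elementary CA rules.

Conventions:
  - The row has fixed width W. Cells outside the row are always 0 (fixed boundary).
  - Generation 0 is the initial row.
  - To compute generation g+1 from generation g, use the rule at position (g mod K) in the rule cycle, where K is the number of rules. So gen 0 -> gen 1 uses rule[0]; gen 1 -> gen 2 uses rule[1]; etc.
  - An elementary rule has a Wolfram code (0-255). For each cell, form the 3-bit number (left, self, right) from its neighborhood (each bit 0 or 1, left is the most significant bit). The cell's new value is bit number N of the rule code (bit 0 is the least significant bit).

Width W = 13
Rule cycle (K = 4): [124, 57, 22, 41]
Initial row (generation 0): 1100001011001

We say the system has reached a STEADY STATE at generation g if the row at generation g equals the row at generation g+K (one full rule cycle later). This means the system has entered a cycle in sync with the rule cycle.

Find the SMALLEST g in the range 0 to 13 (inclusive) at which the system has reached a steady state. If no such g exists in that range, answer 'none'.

Answer: none

Derivation:
Gen 0: 1100001011001
Gen 1 (rule 124): 1110001111101
Gen 2 (rule 57): 1001101000010
Gen 3 (rule 22): 1110001100111
Gen 4 (rule 41): 1000101000100
Gen 5 (rule 124): 1100111100110
Gen 6 (rule 57): 1010100010101
Gen 7 (rule 22): 1010110110101
Gen 8 (rule 41): 0101101101010
Gen 9 (rule 124): 0111111111111
Gen 10 (rule 57): 0100000000000
Gen 11 (rule 22): 1110000000000
Gen 12 (rule 41): 1000111111111
Gen 13 (rule 124): 1100100000001
Gen 14 (rule 57): 1010011111100
Gen 15 (rule 22): 1011100000010
Gen 16 (rule 41): 0110001111000
Gen 17 (rule 124): 0111001001100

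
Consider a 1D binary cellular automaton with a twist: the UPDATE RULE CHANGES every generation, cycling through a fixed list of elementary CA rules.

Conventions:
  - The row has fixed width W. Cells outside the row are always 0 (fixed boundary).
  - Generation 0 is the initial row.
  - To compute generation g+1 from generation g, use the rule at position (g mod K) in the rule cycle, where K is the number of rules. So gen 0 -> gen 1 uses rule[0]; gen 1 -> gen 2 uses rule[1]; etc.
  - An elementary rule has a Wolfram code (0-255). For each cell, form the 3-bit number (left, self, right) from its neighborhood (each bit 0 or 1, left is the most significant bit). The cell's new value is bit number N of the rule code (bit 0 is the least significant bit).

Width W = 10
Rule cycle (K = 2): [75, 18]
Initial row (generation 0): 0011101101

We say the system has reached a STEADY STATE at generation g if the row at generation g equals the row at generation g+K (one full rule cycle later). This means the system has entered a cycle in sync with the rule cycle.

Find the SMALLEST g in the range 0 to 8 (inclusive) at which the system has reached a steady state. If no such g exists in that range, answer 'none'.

Gen 0: 0011101101
Gen 1 (rule 75): 1110101100
Gen 2 (rule 18): 0000000010
Gen 3 (rule 75): 1111111100
Gen 4 (rule 18): 0000000010
Gen 5 (rule 75): 1111111100
Gen 6 (rule 18): 0000000010
Gen 7 (rule 75): 1111111100
Gen 8 (rule 18): 0000000010
Gen 9 (rule 75): 1111111100
Gen 10 (rule 18): 0000000010

Answer: 2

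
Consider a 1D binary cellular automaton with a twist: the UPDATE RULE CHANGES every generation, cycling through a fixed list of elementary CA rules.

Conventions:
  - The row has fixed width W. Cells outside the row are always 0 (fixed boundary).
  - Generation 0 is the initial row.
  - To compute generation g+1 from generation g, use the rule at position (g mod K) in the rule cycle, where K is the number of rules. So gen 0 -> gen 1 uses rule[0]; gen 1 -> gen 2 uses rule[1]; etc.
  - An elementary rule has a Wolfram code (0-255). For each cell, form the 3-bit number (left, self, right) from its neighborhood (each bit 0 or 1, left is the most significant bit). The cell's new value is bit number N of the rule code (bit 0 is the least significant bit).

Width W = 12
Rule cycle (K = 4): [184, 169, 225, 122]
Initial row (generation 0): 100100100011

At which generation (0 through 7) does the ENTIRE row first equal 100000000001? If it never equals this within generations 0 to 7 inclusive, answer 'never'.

Gen 0: 100100100011
Gen 1 (rule 184): 010010010010
Gen 2 (rule 169): 000000000000
Gen 3 (rule 225): 111111111111
Gen 4 (rule 122): 100000000001
Gen 5 (rule 184): 010000000000
Gen 6 (rule 169): 000111111111
Gen 7 (rule 225): 110011111111

Answer: 4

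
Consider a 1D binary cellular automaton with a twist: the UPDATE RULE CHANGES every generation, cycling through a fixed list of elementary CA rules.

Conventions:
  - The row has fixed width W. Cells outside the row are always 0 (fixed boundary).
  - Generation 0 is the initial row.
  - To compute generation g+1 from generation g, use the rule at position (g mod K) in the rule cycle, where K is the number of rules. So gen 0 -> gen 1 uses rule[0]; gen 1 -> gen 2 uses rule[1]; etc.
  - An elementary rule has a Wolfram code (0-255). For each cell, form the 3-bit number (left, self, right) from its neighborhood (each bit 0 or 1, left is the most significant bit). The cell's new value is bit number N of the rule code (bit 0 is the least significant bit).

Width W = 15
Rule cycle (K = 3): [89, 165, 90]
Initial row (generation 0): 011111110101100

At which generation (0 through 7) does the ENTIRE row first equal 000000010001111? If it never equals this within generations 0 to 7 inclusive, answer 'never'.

Answer: never

Derivation:
Gen 0: 011111110101100
Gen 1 (rule 89): 010000010001111
Gen 2 (rule 165): 010111010100110
Gen 3 (rule 90): 100101000011111
Gen 4 (rule 89): 010000111010001
Gen 5 (rule 165): 010110010110101
Gen 6 (rule 90): 100111100110000
Gen 7 (rule 89): 010100110111111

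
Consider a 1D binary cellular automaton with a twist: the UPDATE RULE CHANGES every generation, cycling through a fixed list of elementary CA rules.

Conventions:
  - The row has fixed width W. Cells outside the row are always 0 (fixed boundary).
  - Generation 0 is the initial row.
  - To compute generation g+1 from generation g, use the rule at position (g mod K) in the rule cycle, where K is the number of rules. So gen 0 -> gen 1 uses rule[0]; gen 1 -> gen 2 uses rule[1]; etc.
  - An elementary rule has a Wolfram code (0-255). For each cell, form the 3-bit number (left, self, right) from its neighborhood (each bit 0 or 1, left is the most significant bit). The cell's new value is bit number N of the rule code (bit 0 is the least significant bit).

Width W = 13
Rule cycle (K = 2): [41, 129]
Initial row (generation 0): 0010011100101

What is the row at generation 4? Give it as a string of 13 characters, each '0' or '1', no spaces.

Answer: 0000000001000

Derivation:
Gen 0: 0010011100101
Gen 1 (rule 41): 1000010000010
Gen 2 (rule 129): 0011000111000
Gen 3 (rule 41): 1010010100011
Gen 4 (rule 129): 0000000001000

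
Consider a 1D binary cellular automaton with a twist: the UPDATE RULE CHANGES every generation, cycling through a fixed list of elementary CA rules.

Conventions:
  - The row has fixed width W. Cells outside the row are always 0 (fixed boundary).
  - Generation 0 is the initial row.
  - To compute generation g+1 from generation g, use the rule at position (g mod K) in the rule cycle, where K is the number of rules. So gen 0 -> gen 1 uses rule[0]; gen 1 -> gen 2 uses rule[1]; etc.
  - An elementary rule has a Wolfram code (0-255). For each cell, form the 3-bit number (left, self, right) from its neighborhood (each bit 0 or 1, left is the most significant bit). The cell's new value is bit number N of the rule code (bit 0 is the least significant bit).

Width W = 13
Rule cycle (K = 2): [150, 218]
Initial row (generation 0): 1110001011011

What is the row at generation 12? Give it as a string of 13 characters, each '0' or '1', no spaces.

Answer: 1010111110111

Derivation:
Gen 0: 1110001011011
Gen 1 (rule 150): 0101011000000
Gen 2 (rule 218): 1000011100000
Gen 3 (rule 150): 1100101010000
Gen 4 (rule 218): 1111000001000
Gen 5 (rule 150): 0110100011100
Gen 6 (rule 218): 1110010111110
Gen 7 (rule 150): 0101110011101
Gen 8 (rule 218): 1001111111100
Gen 9 (rule 150): 1110111111010
Gen 10 (rule 218): 1110111111001
Gen 11 (rule 150): 0100011110111
Gen 12 (rule 218): 1010111110111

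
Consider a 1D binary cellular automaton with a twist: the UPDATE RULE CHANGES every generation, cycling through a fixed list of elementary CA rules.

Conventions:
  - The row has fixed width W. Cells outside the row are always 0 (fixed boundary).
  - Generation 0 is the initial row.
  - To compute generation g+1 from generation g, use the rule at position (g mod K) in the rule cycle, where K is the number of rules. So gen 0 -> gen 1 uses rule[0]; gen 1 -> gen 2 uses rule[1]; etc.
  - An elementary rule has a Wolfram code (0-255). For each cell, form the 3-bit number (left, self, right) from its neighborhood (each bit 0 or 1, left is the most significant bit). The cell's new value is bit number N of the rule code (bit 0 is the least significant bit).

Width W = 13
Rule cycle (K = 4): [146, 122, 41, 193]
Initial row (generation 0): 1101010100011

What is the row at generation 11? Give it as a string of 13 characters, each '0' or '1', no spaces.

Gen 0: 1101010100011
Gen 1 (rule 146): 0000000010100
Gen 2 (rule 122): 0000000101010
Gen 3 (rule 41): 1111110010100
Gen 4 (rule 193): 0111110000001
Gen 5 (rule 146): 1011101000010
Gen 6 (rule 122): 0110110100101
Gen 7 (rule 41): 0101101000010
Gen 8 (rule 193): 0000100011000
Gen 9 (rule 146): 0001010100100
Gen 10 (rule 122): 0010101011010
Gen 11 (rule 41): 1001010110100

Answer: 1001010110100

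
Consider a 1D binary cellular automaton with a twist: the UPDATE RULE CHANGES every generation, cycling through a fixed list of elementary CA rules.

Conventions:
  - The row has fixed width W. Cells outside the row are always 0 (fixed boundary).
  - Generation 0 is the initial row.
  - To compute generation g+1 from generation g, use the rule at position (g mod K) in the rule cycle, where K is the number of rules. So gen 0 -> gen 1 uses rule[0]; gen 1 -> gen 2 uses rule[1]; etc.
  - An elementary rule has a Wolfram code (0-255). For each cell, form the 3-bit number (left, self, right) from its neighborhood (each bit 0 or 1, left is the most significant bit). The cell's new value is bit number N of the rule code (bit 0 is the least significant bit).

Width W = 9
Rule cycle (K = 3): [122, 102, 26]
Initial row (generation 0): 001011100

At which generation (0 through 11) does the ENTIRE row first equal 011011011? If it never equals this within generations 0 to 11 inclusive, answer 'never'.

Gen 0: 001011100
Gen 1 (rule 122): 010110110
Gen 2 (rule 102): 111011010
Gen 3 (rule 26): 100010001
Gen 4 (rule 122): 010101010
Gen 5 (rule 102): 111111110
Gen 6 (rule 26): 100000001
Gen 7 (rule 122): 010000010
Gen 8 (rule 102): 110000110
Gen 9 (rule 26): 101001101
Gen 10 (rule 122): 010111110
Gen 11 (rule 102): 111000010

Answer: never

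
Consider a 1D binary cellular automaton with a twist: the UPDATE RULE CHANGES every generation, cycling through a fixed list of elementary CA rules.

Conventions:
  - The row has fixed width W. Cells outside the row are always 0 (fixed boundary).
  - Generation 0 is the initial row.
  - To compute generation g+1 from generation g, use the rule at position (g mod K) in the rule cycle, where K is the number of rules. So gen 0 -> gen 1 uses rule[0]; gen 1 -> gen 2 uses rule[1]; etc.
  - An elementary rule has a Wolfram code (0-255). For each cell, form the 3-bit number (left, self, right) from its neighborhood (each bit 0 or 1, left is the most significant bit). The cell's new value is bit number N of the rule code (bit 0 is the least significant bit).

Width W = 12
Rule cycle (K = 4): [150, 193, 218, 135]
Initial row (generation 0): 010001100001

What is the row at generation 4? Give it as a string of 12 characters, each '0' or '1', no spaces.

Gen 0: 010001100001
Gen 1 (rule 150): 111010010011
Gen 2 (rule 193): 011000000001
Gen 3 (rule 218): 111100000010
Gen 4 (rule 135): 011001111110

Answer: 011001111110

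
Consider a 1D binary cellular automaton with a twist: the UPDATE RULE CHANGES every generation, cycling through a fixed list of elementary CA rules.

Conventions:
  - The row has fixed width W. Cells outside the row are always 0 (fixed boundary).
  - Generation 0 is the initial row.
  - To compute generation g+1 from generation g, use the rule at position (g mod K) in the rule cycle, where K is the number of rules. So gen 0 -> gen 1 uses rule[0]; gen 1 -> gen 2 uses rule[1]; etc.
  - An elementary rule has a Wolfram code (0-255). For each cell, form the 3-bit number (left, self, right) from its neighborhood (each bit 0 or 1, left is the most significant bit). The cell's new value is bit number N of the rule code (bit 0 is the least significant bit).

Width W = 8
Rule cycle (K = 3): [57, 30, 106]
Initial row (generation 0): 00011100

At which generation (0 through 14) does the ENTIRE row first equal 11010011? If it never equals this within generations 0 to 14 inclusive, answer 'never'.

Answer: 1

Derivation:
Gen 0: 00011100
Gen 1 (rule 57): 11010011
Gen 2 (rule 30): 10011110
Gen 3 (rule 106): 00110010
Gen 4 (rule 57): 10101001
Gen 5 (rule 30): 10101111
Gen 6 (rule 106): 01011001
Gen 7 (rule 57): 00110100
Gen 8 (rule 30): 01100110
Gen 9 (rule 106): 11101110
Gen 10 (rule 57): 10011001
Gen 11 (rule 30): 11110111
Gen 12 (rule 106): 10011101
Gen 13 (rule 57): 01010010
Gen 14 (rule 30): 11011111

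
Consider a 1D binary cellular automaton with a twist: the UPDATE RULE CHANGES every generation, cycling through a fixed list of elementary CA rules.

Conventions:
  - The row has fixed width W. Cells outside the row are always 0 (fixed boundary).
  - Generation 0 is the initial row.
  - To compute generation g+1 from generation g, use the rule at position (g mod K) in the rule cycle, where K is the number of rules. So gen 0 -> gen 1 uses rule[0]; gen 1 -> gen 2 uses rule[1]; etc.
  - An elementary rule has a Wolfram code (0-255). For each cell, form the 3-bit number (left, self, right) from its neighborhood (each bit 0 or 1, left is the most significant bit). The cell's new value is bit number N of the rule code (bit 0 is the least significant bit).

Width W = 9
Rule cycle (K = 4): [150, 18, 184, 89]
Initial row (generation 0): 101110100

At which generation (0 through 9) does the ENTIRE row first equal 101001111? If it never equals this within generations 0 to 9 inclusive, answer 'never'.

Answer: never

Derivation:
Gen 0: 101110100
Gen 1 (rule 150): 100100110
Gen 2 (rule 18): 011011001
Gen 3 (rule 184): 010110100
Gen 4 (rule 89): 000110011
Gen 5 (rule 150): 001001100
Gen 6 (rule 18): 010110010
Gen 7 (rule 184): 001101001
Gen 8 (rule 89): 101100100
Gen 9 (rule 150): 100011110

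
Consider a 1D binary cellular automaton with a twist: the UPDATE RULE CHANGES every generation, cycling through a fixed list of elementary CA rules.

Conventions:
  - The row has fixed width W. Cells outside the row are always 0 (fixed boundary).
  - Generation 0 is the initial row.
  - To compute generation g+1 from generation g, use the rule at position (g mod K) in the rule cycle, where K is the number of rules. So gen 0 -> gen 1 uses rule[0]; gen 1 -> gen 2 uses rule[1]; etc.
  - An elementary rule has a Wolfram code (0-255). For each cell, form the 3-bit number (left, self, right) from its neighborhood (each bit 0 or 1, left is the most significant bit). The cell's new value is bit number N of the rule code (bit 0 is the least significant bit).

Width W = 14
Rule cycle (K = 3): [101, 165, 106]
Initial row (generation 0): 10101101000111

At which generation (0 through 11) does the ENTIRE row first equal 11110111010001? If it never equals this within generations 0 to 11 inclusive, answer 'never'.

Answer: 1

Derivation:
Gen 0: 10101101000111
Gen 1 (rule 101): 11110111010001
Gen 2 (rule 165): 01101010110101
Gen 3 (rule 106): 11110101111010
Gen 4 (rule 101): 00011110001110
Gen 5 (rule 165): 11001100100100
Gen 6 (rule 106): 11011101001000
Gen 7 (rule 101): 01100111001011
Gen 8 (rule 165): 00000010001100
Gen 9 (rule 106): 00000100011100
Gen 10 (rule 101): 11110101000101
Gen 11 (rule 165): 01101111010111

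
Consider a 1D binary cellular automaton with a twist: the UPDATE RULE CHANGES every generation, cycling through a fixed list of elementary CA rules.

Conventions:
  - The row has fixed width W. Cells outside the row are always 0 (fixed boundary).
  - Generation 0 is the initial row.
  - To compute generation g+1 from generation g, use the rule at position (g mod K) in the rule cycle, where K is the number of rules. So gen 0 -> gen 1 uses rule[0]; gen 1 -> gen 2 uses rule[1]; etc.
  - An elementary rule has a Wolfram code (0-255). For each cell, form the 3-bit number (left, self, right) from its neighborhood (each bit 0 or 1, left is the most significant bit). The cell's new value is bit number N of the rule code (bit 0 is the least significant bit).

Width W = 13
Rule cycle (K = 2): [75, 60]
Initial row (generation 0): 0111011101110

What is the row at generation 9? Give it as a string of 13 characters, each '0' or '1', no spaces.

Gen 0: 0111011101110
Gen 1 (rule 75): 1101010101010
Gen 2 (rule 60): 1011111111111
Gen 3 (rule 75): 0010000000001
Gen 4 (rule 60): 0011000000001
Gen 5 (rule 75): 1111011111110
Gen 6 (rule 60): 1000110000001
Gen 7 (rule 75): 0011110111110
Gen 8 (rule 60): 0010001100001
Gen 9 (rule 75): 1100111101110

Answer: 1100111101110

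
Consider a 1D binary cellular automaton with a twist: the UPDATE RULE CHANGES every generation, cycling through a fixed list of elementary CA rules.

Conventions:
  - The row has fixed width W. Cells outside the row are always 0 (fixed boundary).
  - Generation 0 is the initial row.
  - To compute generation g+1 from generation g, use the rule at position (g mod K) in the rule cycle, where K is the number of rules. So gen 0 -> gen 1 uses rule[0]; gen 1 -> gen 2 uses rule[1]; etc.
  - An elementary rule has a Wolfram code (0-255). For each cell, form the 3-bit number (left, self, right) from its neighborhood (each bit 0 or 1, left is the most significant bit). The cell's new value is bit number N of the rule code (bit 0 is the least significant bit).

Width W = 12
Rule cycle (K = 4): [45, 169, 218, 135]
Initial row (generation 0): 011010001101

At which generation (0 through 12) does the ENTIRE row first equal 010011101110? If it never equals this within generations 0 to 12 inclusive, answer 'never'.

Answer: 8

Derivation:
Gen 0: 011010001101
Gen 1 (rule 45): 010110101011
Gen 2 (rule 169): 001101010110
Gen 3 (rule 218): 011100000111
Gen 4 (rule 135): 101001111010
Gen 5 (rule 45): 111001000110
Gen 6 (rule 169): 110000010100
Gen 7 (rule 218): 111000100010
Gen 8 (rule 135): 010011101110
Gen 9 (rule 45): 010010011000
Gen 10 (rule 169): 000000010011
Gen 11 (rule 218): 000000101111
Gen 12 (rule 135): 111111100110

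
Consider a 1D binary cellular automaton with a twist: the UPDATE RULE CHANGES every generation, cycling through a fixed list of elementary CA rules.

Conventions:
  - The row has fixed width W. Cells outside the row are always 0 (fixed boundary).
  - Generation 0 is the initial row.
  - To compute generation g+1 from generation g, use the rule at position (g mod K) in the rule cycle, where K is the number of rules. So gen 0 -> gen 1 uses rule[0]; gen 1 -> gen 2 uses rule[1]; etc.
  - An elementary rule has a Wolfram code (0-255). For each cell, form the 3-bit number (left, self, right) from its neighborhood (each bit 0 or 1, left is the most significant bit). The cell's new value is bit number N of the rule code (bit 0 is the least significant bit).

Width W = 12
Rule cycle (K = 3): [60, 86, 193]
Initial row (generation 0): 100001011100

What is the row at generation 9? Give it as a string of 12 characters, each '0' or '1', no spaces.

Gen 0: 100001011100
Gen 1 (rule 60): 110001110010
Gen 2 (rule 86): 011010011111
Gen 3 (rule 193): 001000001111
Gen 4 (rule 60): 001100001000
Gen 5 (rule 86): 010110011100
Gen 6 (rule 193): 000010001101
Gen 7 (rule 60): 000011001011
Gen 8 (rule 86): 000101111001
Gen 9 (rule 193): 110000111000

Answer: 110000111000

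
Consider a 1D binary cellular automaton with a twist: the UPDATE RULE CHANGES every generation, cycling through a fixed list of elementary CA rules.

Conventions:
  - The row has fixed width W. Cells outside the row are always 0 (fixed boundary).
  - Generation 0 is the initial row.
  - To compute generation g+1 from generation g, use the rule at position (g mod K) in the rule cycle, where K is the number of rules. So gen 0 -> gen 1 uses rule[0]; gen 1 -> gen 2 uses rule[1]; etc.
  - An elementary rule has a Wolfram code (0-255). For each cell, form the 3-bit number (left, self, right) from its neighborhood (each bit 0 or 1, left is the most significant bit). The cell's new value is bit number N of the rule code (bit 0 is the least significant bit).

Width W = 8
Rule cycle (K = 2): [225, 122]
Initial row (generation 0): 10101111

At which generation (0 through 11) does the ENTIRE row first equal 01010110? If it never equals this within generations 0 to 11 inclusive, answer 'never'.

Gen 0: 10101111
Gen 1 (rule 225): 01010111
Gen 2 (rule 122): 10101101
Gen 3 (rule 225): 01010110
Gen 4 (rule 122): 10101111
Gen 5 (rule 225): 01010111
Gen 6 (rule 122): 10101101
Gen 7 (rule 225): 01010110
Gen 8 (rule 122): 10101111
Gen 9 (rule 225): 01010111
Gen 10 (rule 122): 10101101
Gen 11 (rule 225): 01010110

Answer: 3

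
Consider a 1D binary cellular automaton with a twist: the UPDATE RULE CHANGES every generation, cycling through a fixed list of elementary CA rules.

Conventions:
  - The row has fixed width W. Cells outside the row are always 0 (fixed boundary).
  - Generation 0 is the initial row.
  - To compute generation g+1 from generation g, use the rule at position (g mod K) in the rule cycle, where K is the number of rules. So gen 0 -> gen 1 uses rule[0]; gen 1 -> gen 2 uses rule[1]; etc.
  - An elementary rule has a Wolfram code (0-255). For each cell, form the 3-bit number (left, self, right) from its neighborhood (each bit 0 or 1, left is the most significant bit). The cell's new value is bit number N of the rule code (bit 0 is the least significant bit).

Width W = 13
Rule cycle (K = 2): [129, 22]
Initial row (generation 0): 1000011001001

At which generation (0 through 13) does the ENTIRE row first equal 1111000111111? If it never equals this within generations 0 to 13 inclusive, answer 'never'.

Answer: 5

Derivation:
Gen 0: 1000011001001
Gen 1 (rule 129): 0011000000000
Gen 2 (rule 22): 0100100000000
Gen 3 (rule 129): 0000001111111
Gen 4 (rule 22): 0000010000000
Gen 5 (rule 129): 1111000111111
Gen 6 (rule 22): 0000101000000
Gen 7 (rule 129): 1110000011111
Gen 8 (rule 22): 0001000100000
Gen 9 (rule 129): 1100010001111
Gen 10 (rule 22): 0010111010000
Gen 11 (rule 129): 1000010000111
Gen 12 (rule 22): 1100111001000
Gen 13 (rule 129): 0000010000011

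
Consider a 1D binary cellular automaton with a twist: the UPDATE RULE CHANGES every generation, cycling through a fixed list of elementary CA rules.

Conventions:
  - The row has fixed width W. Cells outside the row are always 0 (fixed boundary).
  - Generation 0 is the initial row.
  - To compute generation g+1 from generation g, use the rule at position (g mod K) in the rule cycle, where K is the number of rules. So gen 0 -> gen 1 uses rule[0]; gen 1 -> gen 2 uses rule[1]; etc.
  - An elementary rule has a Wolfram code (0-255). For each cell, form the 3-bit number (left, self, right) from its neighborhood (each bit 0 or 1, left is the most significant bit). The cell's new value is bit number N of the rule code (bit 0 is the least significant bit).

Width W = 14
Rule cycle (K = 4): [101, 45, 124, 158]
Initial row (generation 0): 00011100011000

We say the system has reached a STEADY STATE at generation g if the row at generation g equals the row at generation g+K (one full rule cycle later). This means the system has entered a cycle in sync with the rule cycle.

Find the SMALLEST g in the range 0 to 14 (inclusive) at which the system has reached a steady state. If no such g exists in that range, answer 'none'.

Answer: 12

Derivation:
Gen 0: 00011100011000
Gen 1 (rule 101): 11000101001011
Gen 2 (rule 45): 10010111001110
Gen 3 (rule 124): 11011101101011
Gen 4 (rule 158): 10011001001010
Gen 5 (rule 101): 10001001001110
Gen 6 (rule 45): 10101001001000
Gen 7 (rule 124): 11111101101100
Gen 8 (rule 158): 11111001001010
Gen 9 (rule 101): 00001001001110
Gen 10 (rule 45): 11101001001000
Gen 11 (rule 124): 10111101101100
Gen 12 (rule 158): 10111001001010
Gen 13 (rule 101): 11001001001110
Gen 14 (rule 45): 10001001001000
Gen 15 (rule 124): 11001101101100
Gen 16 (rule 158): 10111001001010
Gen 17 (rule 101): 11001001001110
Gen 18 (rule 45): 10001001001000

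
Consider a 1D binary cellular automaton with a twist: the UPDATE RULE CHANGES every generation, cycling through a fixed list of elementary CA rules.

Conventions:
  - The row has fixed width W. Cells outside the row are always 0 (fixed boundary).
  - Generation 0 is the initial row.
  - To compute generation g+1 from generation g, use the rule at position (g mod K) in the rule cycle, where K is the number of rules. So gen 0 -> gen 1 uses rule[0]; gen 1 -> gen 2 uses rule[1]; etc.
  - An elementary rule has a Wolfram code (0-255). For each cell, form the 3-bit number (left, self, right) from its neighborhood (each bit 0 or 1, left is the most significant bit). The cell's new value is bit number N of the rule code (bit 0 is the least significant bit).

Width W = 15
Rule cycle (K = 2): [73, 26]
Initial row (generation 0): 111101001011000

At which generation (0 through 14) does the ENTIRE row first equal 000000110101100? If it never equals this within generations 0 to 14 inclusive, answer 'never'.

Answer: 12

Derivation:
Gen 0: 111101001011000
Gen 1 (rule 73): 100100000011011
Gen 2 (rule 26): 011010000110010
Gen 3 (rule 73): 011000110110000
Gen 4 (rule 26): 110101100101000
Gen 5 (rule 73): 110001100000011
Gen 6 (rule 26): 101011010000110
Gen 7 (rule 73): 000011000110110
Gen 8 (rule 26): 000110101100101
Gen 9 (rule 73): 110110001100000
Gen 10 (rule 26): 100101011010000
Gen 11 (rule 73): 000000011000111
Gen 12 (rule 26): 000000110101100
Gen 13 (rule 73): 111110110001101
Gen 14 (rule 26): 100000101011000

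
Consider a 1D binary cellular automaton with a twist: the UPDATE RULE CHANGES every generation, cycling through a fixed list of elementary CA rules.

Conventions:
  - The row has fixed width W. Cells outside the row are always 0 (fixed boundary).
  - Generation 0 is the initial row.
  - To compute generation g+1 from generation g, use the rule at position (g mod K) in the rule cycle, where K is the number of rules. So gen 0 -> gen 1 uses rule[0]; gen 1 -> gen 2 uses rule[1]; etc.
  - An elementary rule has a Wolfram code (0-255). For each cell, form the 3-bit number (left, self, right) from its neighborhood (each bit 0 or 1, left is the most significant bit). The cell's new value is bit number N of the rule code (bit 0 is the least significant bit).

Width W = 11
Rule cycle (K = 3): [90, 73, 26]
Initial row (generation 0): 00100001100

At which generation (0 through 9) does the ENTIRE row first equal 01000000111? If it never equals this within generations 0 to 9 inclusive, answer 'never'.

Answer: never

Derivation:
Gen 0: 00100001100
Gen 1 (rule 90): 01010011110
Gen 2 (rule 73): 00000010010
Gen 3 (rule 26): 00000101101
Gen 4 (rule 90): 00001001100
Gen 5 (rule 73): 11100001101
Gen 6 (rule 26): 10010011000
Gen 7 (rule 90): 01101111100
Gen 8 (rule 73): 01101000101
Gen 9 (rule 26): 11000101000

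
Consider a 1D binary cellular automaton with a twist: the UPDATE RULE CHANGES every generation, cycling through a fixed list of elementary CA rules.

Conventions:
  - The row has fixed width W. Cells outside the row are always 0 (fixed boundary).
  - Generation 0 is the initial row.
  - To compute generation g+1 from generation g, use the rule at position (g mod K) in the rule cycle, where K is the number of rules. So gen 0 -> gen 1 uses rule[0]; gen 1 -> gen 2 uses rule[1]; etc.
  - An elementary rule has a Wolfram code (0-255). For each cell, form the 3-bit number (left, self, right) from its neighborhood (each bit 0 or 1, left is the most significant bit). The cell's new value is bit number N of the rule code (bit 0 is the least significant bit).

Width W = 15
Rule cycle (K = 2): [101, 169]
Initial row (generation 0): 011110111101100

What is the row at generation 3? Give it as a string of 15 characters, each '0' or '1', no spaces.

Answer: 001110011111110

Derivation:
Gen 0: 011110111101100
Gen 1 (rule 101): 000011000110101
Gen 2 (rule 169): 111010010101010
Gen 3 (rule 101): 001110011111110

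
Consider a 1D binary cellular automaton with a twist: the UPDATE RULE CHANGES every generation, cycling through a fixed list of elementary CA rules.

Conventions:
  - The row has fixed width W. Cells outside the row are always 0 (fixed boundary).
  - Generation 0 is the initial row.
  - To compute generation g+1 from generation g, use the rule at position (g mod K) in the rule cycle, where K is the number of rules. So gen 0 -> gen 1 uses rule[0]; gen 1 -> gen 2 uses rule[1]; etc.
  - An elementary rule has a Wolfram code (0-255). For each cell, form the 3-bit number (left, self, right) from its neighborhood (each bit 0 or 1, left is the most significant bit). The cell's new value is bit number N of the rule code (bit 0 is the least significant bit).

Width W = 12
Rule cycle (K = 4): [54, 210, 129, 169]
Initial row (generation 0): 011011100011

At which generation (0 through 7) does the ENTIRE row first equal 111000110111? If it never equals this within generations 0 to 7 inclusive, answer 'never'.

Gen 0: 011011100011
Gen 1 (rule 54): 100100010100
Gen 2 (rule 210): 011010100010
Gen 3 (rule 129): 000000001000
Gen 4 (rule 169): 111111100011
Gen 5 (rule 54): 000000010100
Gen 6 (rule 210): 000000100010
Gen 7 (rule 129): 111110001000

Answer: never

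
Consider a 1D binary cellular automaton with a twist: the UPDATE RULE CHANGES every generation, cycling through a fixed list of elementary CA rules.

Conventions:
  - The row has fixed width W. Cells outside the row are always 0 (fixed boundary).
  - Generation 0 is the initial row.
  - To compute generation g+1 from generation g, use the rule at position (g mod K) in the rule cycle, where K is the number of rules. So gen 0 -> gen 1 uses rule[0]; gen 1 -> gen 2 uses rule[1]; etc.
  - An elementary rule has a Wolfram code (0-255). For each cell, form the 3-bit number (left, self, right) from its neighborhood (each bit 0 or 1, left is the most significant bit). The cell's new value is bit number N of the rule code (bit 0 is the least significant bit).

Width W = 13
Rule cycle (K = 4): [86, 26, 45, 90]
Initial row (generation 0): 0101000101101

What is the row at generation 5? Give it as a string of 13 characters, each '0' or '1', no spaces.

Answer: 1010001000001

Derivation:
Gen 0: 0101000101101
Gen 1 (rule 86): 1101101100101
Gen 2 (rule 26): 1001001011000
Gen 3 (rule 45): 1001001110011
Gen 4 (rule 90): 0110111011111
Gen 5 (rule 86): 1010001000001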